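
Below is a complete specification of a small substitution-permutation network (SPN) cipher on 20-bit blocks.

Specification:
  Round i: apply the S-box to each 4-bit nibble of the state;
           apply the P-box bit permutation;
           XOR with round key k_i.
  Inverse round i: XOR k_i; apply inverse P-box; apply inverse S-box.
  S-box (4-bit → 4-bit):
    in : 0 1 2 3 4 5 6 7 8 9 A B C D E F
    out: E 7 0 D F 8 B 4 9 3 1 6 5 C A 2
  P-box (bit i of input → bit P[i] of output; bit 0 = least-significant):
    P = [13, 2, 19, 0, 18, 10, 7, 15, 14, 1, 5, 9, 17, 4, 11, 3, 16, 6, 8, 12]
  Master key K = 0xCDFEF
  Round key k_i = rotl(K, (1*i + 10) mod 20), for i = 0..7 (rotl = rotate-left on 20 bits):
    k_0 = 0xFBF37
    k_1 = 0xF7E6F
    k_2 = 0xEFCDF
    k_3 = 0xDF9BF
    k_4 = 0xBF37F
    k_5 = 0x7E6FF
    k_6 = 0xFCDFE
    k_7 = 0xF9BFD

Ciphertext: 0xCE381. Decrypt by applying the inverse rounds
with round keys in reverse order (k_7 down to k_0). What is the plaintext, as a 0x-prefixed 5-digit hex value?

s_0 = ciphertext = 0xCE381
s_1 = InvRound(s_0, k_7) = 0x64C29
s_2 = InvRound(s_1, k_6) = 0x1FFD0
s_3 = InvRound(s_2, k_5) = 0xD3BAE
s_4 = InvRound(s_3, k_4) = 0xF1A35
s_5 = InvRound(s_4, k_3) = 0x786DA
s_6 = InvRound(s_5, k_2) = 0x87824
s_7 = InvRound(s_6, k_1) = 0x98E95
s_8 = InvRound(s_7, k_0) = 0xDABCA

0xDABCA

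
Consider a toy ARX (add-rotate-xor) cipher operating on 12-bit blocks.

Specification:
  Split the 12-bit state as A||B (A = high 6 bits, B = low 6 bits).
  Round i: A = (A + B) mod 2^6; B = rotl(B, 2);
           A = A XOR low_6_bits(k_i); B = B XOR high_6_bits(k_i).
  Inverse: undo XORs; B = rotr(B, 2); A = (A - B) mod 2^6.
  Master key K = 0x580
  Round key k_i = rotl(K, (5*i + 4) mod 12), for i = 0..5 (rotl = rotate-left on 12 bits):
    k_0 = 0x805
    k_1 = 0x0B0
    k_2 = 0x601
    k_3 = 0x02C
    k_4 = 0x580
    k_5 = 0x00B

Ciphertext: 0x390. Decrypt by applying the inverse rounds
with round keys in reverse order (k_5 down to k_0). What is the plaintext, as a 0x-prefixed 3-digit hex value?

0xD11

s_0 = ciphertext = 0x390
s_1 = InvRound(s_0, k_5) = 0x044
s_2 = InvRound(s_1, k_4) = 0x764
s_3 = InvRound(s_2, k_3) = 0xA09
s_4 = InvRound(s_3, k_2) = 0x554
s_5 = InvRound(s_4, k_1) = 0x025
s_6 = InvRound(s_5, k_0) = 0xD11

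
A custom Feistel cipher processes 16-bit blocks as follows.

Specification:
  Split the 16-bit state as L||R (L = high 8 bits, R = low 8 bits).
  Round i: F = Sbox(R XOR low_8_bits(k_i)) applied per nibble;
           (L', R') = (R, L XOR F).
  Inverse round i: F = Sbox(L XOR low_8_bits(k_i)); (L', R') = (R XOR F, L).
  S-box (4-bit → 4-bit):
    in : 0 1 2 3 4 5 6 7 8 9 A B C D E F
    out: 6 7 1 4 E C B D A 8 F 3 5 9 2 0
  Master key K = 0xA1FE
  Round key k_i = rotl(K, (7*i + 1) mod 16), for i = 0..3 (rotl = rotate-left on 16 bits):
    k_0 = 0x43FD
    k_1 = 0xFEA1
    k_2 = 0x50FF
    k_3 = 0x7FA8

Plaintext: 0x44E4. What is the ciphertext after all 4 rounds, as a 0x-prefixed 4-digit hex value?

0xBD11

s_0 = plaintext = 0x44E4
s_1 = Round(s_0, k_0) = 0xE43C
s_2 = Round(s_1, k_1) = 0x3C6D
s_3 = Round(s_2, k_2) = 0x6DBD
s_4 = Round(s_3, k_3) = 0xBD11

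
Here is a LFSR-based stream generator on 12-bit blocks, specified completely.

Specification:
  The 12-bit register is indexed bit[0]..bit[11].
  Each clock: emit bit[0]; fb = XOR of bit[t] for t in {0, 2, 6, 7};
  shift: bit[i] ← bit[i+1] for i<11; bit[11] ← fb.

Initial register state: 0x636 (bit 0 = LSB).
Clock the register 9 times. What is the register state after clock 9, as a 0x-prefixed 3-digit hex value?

0xC7B

reg_0 = 0x636
clock 1: out=0, reg = 0xB1B
clock 2: out=1, reg = 0xD8D
clock 3: out=1, reg = 0xEC6
clock 4: out=0, reg = 0xF63
clock 5: out=1, reg = 0x7B1
clock 6: out=1, reg = 0x3D8
clock 7: out=0, reg = 0x1EC
clock 8: out=0, reg = 0x8F6
clock 9: out=0, reg = 0xC7B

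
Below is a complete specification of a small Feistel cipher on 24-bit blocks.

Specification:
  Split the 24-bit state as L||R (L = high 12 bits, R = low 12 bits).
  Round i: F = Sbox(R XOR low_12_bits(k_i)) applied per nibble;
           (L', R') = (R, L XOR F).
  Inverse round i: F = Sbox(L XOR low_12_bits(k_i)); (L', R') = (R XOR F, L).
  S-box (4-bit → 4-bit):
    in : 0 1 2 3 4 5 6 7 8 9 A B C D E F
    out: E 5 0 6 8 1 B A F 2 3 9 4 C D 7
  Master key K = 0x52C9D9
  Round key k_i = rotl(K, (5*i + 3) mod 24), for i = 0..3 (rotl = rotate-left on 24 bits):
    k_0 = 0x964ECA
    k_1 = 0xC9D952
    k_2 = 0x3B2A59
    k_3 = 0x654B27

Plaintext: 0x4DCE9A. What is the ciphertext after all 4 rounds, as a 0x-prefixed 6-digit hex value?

0xA1EDD6

s_0 = plaintext = 0x4DCE9A
s_1 = Round(s_0, k_0) = 0xE9AAC2
s_2 = Round(s_1, k_1) = 0xAC28B4
s_3 = Round(s_2, k_2) = 0x8B4A1E
s_4 = Round(s_3, k_3) = 0xA1EDD6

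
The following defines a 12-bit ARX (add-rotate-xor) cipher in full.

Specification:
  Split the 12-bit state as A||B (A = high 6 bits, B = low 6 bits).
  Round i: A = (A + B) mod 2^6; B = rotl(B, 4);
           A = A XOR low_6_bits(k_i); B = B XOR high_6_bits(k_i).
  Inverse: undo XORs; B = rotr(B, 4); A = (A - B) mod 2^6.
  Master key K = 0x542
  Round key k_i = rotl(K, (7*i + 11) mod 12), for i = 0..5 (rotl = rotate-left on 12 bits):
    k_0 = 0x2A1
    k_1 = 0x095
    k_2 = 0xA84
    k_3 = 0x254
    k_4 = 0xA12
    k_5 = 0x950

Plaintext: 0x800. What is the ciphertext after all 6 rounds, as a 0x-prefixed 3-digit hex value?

s_0 = plaintext = 0x800
s_1 = Round(s_0, k_0) = 0x04A
s_2 = Round(s_1, k_1) = 0x7A0
s_3 = Round(s_2, k_2) = 0xEA2
s_4 = Round(s_3, k_3) = 0x221
s_5 = Round(s_4, k_4) = 0xEF0
s_6 = Round(s_5, k_5) = 0xEE9

0xEE9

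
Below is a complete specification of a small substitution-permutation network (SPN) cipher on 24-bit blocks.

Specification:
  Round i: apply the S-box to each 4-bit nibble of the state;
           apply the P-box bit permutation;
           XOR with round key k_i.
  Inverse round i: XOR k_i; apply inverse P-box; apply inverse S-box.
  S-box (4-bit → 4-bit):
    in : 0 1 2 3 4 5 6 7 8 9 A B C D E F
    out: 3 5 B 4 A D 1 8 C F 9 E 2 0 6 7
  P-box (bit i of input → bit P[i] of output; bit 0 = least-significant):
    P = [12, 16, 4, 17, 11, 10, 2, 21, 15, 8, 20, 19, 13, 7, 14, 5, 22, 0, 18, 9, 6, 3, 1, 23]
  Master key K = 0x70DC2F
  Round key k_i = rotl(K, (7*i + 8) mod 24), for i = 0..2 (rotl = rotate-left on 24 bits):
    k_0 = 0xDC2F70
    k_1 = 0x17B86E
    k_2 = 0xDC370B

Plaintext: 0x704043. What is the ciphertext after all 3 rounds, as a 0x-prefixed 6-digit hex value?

s_0 = plaintext = 0x704043
s_1 = Round(s_0, k_0) = 0x3CAAC1
s_2 = Round(s_1, k_1) = 0x1F0C5D
s_3 = Round(s_2, k_2) = 0xB81ECC

0xB81ECC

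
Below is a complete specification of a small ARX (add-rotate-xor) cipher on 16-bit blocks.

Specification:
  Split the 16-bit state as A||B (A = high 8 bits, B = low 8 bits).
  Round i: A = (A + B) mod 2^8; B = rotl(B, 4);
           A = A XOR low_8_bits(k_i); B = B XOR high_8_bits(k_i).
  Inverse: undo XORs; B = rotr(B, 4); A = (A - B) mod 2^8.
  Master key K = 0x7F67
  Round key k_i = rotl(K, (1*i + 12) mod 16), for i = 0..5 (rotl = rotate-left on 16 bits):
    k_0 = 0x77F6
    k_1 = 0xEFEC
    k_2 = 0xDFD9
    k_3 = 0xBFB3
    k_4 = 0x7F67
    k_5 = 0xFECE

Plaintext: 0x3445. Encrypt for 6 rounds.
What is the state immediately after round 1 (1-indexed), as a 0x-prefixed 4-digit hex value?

0x8F23

s_0 = plaintext = 0x3445
s_1 = Round(s_0, k_0) = 0x8F23
s_2 = Round(s_1, k_1) = 0x5EDD
s_3 = Round(s_2, k_2) = 0xE202
s_4 = Round(s_3, k_3) = 0x579F
s_5 = Round(s_4, k_4) = 0x9186
s_6 = Round(s_5, k_5) = 0xD996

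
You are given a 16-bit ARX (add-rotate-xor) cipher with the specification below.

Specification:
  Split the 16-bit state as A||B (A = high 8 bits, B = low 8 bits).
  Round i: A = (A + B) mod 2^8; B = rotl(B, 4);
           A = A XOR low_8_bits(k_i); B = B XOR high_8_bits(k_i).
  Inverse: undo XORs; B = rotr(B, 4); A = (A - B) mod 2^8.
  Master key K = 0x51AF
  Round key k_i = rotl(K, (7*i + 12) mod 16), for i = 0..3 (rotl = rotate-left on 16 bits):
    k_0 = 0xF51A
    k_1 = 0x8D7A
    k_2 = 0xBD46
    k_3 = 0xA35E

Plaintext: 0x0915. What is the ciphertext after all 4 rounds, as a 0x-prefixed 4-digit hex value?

s_0 = plaintext = 0x0915
s_1 = Round(s_0, k_0) = 0x04A4
s_2 = Round(s_1, k_1) = 0xD2C7
s_3 = Round(s_2, k_2) = 0xDFC1
s_4 = Round(s_3, k_3) = 0xFEBF

0xFEBF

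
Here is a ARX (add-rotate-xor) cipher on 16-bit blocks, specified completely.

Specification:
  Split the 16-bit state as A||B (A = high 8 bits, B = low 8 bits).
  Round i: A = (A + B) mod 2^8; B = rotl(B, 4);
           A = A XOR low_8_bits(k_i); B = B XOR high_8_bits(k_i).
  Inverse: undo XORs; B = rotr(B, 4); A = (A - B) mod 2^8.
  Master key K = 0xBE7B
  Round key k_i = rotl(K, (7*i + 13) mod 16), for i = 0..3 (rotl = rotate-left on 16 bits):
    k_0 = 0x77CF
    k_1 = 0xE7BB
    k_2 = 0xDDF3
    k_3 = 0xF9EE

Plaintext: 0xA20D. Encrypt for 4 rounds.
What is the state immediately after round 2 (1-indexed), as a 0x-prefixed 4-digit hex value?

s_0 = plaintext = 0xA20D
s_1 = Round(s_0, k_0) = 0x60A7
s_2 = Round(s_1, k_1) = 0xBC9D
s_3 = Round(s_2, k_2) = 0xAA04
s_4 = Round(s_3, k_3) = 0x40B9

0xBC9D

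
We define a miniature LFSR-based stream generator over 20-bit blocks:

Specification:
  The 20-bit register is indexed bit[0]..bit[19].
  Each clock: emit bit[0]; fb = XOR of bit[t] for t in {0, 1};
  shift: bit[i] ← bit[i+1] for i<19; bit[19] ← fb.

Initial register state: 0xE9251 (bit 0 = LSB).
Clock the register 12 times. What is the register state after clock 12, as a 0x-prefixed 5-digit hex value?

0xB79E9

reg_0 = 0xE9251
clock 1: out=1, reg = 0xF4928
clock 2: out=0, reg = 0x7A494
clock 3: out=0, reg = 0x3D24A
clock 4: out=0, reg = 0x9E925
clock 5: out=1, reg = 0xCF492
clock 6: out=0, reg = 0xE7A49
clock 7: out=1, reg = 0xF3D24
clock 8: out=0, reg = 0x79E92
clock 9: out=0, reg = 0xBCF49
clock 10: out=1, reg = 0xDE7A4
clock 11: out=0, reg = 0x6F3D2
clock 12: out=0, reg = 0xB79E9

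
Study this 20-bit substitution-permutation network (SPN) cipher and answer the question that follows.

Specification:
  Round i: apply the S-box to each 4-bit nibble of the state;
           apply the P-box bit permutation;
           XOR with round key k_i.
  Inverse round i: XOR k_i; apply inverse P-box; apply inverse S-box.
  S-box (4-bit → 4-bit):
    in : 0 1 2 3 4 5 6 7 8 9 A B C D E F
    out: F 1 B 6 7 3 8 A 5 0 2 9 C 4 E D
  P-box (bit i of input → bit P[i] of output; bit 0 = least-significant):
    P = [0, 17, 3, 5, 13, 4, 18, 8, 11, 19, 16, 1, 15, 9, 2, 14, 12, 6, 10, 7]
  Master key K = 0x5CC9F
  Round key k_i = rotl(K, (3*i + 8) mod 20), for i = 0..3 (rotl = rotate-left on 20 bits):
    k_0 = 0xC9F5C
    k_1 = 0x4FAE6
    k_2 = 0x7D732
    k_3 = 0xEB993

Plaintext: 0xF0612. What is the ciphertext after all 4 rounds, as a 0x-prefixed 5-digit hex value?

s_0 = plaintext = 0xF0612
s_1 = Round(s_0, k_0) = 0xE69FB
s_2 = Round(s_1, k_1) = 0x09F07
s_3 = Round(s_2, k_2) = 0x0EAC0
s_4 = Round(s_3, k_3) = 0x0EE7E

0x0EE7E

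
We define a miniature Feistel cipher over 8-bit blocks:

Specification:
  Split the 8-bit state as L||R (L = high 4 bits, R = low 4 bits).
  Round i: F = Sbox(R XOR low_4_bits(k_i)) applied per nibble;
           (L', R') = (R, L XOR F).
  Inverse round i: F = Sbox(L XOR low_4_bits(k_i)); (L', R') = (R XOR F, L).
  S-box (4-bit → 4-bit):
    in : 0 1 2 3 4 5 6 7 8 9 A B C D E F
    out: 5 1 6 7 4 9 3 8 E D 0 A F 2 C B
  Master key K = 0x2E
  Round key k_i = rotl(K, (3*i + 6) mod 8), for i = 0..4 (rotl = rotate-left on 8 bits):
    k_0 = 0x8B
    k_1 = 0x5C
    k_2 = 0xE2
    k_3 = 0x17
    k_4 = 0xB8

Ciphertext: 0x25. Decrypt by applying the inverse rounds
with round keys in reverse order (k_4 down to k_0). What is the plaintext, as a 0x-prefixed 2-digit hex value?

0xD4

s_0 = ciphertext = 0x25
s_1 = InvRound(s_0, k_4) = 0x52
s_2 = InvRound(s_1, k_3) = 0x45
s_3 = InvRound(s_2, k_2) = 0x64
s_4 = InvRound(s_3, k_1) = 0x46
s_5 = InvRound(s_4, k_0) = 0xD4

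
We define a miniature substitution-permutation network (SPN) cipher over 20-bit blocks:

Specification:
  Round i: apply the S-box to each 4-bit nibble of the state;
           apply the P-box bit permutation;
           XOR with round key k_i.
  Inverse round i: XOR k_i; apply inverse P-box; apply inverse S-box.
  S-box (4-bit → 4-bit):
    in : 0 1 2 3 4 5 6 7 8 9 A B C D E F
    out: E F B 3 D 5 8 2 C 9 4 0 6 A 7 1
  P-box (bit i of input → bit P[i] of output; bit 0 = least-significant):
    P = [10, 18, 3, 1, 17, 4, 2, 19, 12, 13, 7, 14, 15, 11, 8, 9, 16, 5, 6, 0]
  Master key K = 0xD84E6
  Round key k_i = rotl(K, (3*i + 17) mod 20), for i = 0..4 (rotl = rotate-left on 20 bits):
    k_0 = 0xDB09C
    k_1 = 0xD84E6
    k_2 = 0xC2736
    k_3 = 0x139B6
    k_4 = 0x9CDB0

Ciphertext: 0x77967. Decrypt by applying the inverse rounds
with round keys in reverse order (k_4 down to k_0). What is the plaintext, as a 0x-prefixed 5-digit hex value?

s_0 = ciphertext = 0x77967
s_1 = InvRound(s_0, k_4) = 0x8FE12
s_2 = InvRound(s_1, k_3) = 0x3488F
s_3 = InvRound(s_2, k_2) = 0x2002E
s_4 = InvRound(s_3, k_1) = 0x5FA9E
s_5 = InvRound(s_4, k_0) = 0xBD666

0xBD666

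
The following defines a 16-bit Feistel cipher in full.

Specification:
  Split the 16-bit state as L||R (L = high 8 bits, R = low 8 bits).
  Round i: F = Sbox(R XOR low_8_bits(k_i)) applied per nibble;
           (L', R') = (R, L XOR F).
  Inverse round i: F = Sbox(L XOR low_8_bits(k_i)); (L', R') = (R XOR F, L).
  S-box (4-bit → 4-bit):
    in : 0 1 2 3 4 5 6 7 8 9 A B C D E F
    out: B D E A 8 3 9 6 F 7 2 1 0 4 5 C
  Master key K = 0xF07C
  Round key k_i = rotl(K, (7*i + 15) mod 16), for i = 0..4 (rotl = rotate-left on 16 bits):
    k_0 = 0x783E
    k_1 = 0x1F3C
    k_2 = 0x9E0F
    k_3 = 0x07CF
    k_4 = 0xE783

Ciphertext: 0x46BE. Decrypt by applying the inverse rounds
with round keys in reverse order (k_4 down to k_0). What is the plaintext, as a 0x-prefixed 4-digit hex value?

0xA0BE

s_0 = ciphertext = 0x46BE
s_1 = InvRound(s_0, k_4) = 0xBD46
s_2 = InvRound(s_1, k_3) = 0x28BD
s_3 = InvRound(s_2, k_2) = 0x5B28
s_4 = InvRound(s_3, k_1) = 0xBE5B
s_5 = InvRound(s_4, k_0) = 0xA0BE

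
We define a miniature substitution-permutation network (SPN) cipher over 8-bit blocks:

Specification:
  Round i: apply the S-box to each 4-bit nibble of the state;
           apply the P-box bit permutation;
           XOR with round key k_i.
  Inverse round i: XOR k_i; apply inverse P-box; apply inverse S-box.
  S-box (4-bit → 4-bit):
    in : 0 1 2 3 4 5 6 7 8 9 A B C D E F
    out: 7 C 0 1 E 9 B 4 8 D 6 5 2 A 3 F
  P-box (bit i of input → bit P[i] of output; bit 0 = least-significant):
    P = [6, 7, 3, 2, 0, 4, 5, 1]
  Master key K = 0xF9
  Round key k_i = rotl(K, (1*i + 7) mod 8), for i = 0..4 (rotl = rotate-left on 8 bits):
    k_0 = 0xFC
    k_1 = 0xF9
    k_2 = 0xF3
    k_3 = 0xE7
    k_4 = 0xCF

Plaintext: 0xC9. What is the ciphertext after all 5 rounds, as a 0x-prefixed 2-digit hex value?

s_0 = plaintext = 0xC9
s_1 = Round(s_0, k_0) = 0xA0
s_2 = Round(s_1, k_1) = 0x01
s_3 = Round(s_2, k_2) = 0xCE
s_4 = Round(s_3, k_3) = 0x37
s_5 = Round(s_4, k_4) = 0xC6

0xC6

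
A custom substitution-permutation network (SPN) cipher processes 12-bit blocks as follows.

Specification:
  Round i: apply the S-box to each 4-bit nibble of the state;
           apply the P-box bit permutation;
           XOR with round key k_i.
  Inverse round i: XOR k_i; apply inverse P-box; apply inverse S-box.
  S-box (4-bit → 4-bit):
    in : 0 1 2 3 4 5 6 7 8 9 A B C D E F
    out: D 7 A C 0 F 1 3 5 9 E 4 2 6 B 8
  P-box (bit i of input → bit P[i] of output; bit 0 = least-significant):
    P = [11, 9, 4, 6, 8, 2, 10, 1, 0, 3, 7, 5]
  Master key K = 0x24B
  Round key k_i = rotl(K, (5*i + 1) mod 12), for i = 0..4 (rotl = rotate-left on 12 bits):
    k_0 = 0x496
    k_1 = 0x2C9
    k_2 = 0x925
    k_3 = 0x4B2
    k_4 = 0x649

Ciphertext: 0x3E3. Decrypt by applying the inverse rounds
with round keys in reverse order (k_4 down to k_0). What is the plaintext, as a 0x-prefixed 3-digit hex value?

0xF40

s_0 = ciphertext = 0x3E3
s_1 = InvRound(s_0, k_4) = 0xA04
s_2 = InvRound(s_1, k_3) = 0x3A1
s_3 = InvRound(s_2, k_2) = 0xBC7
s_4 = InvRound(s_3, k_1) = 0xCE6
s_5 = InvRound(s_4, k_0) = 0xF40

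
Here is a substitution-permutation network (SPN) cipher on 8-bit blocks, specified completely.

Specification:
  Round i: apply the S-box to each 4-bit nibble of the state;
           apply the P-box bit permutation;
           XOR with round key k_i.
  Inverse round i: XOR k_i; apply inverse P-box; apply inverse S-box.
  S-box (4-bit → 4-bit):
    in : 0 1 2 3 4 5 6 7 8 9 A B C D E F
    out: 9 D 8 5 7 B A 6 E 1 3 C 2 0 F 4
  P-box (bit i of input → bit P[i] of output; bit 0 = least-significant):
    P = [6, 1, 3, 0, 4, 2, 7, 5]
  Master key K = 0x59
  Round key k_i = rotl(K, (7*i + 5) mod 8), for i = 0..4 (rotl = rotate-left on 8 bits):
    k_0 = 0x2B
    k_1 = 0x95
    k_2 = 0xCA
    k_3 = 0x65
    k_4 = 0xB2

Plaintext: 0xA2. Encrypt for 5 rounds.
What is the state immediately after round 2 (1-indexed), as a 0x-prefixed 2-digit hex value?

s_0 = plaintext = 0xA2
s_1 = Round(s_0, k_0) = 0x3E
s_2 = Round(s_1, k_1) = 0x4E
s_3 = Round(s_2, k_2) = 0x15
s_4 = Round(s_3, k_3) = 0x96
s_5 = Round(s_4, k_4) = 0xA1

0x4E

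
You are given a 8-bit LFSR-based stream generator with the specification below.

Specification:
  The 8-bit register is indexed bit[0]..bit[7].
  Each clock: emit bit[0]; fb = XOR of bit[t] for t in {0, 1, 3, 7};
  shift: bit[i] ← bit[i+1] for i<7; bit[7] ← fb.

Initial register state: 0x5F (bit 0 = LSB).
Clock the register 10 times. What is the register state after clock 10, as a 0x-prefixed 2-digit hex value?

reg_0 = 0x5F
clock 1: out=1, reg = 0xAF
clock 2: out=1, reg = 0x57
clock 3: out=1, reg = 0x2B
clock 4: out=1, reg = 0x95
clock 5: out=1, reg = 0x4A
clock 6: out=0, reg = 0x25
clock 7: out=1, reg = 0x92
clock 8: out=0, reg = 0x49
clock 9: out=1, reg = 0x24
clock 10: out=0, reg = 0x12

0x12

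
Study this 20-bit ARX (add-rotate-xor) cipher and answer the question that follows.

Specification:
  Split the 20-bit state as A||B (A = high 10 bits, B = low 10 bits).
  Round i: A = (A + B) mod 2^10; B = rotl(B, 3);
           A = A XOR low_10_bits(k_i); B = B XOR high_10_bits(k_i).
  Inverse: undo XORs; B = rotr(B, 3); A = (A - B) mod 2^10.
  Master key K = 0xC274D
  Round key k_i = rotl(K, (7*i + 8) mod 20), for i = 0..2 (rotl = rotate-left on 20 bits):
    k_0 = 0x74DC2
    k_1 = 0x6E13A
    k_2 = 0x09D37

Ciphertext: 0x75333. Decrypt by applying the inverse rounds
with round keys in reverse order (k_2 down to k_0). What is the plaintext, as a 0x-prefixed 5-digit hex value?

s_0 = ciphertext = 0x75333
s_1 = InvRound(s_0, k_2) = 0xA0662
s_2 = InvRound(s_1, k_1) = 0x9017B
s_3 = InvRound(s_2, k_0) = 0xDB415

0xDB415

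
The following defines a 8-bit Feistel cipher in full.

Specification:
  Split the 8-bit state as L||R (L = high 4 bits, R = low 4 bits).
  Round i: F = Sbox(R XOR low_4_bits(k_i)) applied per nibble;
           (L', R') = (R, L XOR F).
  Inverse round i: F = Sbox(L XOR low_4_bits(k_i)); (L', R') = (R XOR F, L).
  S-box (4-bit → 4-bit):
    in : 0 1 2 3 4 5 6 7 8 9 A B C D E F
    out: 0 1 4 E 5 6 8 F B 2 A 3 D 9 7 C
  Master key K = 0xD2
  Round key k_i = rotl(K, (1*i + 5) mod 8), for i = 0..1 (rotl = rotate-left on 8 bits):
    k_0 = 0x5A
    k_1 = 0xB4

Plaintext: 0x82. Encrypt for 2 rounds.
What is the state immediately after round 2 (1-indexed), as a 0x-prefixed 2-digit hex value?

0x3D

s_0 = plaintext = 0x82
s_1 = Round(s_0, k_0) = 0x23
s_2 = Round(s_1, k_1) = 0x3D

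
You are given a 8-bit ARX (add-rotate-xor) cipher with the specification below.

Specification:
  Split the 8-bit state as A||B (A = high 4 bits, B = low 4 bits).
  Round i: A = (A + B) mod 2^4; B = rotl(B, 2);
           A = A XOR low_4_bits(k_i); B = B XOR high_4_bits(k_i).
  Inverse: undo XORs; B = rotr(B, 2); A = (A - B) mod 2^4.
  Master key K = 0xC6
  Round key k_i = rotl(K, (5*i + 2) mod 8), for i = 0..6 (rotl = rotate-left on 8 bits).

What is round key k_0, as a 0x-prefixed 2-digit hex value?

K = 0xC6
k_0 = rotl(K, (5*0+2) mod 8) = rotl(K, 2) = 0x1B

0x1B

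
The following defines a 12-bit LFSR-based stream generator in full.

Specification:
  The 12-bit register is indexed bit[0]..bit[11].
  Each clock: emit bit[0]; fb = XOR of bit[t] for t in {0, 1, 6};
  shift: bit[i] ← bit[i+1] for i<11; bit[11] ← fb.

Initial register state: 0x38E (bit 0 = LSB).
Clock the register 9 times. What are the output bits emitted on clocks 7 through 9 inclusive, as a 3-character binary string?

reg_0 = 0x38E
clock 1: out=0, reg = 0x9C7
clock 2: out=1, reg = 0xCE3
clock 3: out=1, reg = 0xE71
clock 4: out=1, reg = 0x738
clock 5: out=0, reg = 0x39C
clock 6: out=0, reg = 0x1CE
clock 7: out=0, reg = 0x0E7
clock 8: out=1, reg = 0x873
clock 9: out=1, reg = 0xC39

011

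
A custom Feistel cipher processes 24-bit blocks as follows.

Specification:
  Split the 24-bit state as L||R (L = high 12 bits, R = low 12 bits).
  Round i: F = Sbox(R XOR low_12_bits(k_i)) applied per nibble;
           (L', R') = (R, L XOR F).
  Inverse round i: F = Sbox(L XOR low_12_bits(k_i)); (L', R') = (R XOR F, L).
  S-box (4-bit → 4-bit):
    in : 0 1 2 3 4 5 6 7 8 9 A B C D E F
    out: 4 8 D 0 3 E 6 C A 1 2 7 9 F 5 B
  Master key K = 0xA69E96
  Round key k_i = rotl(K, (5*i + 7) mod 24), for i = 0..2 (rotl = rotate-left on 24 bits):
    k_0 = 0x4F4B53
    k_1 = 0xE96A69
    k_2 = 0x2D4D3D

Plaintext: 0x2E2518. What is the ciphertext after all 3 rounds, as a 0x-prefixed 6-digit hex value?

s_0 = plaintext = 0x2E2518
s_1 = Round(s_0, k_0) = 0x5187D5
s_2 = Round(s_1, k_1) = 0x7D5A61
s_3 = Round(s_2, k_2) = 0xA61B3C

0xA61B3C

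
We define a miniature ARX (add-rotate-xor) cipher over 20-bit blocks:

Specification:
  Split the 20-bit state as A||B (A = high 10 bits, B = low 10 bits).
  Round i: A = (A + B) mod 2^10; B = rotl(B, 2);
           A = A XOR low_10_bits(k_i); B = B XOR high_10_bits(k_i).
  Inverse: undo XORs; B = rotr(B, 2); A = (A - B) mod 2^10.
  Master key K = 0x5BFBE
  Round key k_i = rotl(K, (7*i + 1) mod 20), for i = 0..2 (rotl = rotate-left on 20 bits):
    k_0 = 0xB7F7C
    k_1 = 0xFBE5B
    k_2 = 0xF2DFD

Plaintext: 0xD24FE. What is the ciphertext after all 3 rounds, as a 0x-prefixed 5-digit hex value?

s_0 = plaintext = 0xD24FE
s_1 = Round(s_0, k_0) = 0xCED27
s_2 = Round(s_1, k_1) = 0x8E772
s_3 = Round(s_2, k_2) = 0x15A00

0x15A00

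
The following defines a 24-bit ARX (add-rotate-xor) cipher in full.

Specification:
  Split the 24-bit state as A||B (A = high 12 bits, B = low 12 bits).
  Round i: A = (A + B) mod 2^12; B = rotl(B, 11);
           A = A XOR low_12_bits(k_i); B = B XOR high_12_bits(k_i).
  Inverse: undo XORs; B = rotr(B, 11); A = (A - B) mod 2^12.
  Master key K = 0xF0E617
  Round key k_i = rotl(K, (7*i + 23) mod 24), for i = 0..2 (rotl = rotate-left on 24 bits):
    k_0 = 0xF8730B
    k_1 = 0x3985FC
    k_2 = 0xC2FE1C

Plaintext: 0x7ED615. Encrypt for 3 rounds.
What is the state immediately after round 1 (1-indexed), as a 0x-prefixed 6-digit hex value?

s_0 = plaintext = 0x7ED615
s_1 = Round(s_0, k_0) = 0xD0948D
s_2 = Round(s_1, k_1) = 0x46A9DE
s_3 = Round(s_2, k_2) = 0x0548C0

0xD0948D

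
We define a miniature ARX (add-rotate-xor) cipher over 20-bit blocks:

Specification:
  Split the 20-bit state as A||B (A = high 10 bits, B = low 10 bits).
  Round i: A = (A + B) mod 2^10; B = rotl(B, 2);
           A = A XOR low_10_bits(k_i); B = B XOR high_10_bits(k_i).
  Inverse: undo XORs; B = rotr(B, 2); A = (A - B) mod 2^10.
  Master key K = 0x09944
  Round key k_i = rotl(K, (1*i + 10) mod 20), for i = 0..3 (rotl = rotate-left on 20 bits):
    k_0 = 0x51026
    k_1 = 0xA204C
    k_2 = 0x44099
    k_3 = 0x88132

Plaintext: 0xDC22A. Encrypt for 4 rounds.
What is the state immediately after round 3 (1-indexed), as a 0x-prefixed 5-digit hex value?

s_0 = plaintext = 0xDC22A
s_1 = Round(s_0, k_0) = 0x6F1EE
s_2 = Round(s_1, k_1) = 0xF9931
s_3 = Round(s_2, k_2) = 0x639D5
s_4 = Round(s_3, k_3) = 0x94575

0x639D5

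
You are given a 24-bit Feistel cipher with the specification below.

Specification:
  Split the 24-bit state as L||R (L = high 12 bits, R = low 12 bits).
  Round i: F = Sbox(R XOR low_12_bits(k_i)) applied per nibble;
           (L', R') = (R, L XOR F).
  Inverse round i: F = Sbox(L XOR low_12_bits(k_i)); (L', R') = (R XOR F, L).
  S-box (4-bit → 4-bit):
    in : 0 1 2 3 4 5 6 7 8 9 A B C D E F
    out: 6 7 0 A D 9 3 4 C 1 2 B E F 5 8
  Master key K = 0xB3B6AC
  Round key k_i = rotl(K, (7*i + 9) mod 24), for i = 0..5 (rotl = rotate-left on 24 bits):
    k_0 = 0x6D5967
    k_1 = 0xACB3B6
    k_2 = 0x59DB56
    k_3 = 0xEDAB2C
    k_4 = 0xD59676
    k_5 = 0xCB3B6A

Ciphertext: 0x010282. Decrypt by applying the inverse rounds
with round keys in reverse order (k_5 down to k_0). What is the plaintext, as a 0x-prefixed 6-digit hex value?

s_0 = ciphertext = 0x010282
s_1 = InvRound(s_0, k_5) = 0x9C0010
s_2 = InvRound(s_1, k_4) = 0x8A39C0
s_3 = InvRound(s_2, k_3) = 0x3088A3
s_4 = InvRound(s_3, k_2) = 0x436308
s_5 = InvRound(s_4, k_1) = 0x7CE436
s_6 = InvRound(s_5, k_0) = 0x1177CE

0x1177CE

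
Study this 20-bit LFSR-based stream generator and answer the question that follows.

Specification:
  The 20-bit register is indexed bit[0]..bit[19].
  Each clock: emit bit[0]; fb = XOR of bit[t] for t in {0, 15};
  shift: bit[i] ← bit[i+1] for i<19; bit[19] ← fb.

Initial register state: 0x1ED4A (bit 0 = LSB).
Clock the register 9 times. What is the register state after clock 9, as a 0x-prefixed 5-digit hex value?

0x348F6

reg_0 = 0x1ED4A
clock 1: out=0, reg = 0x8F6A5
clock 2: out=1, reg = 0x47B52
clock 3: out=0, reg = 0x23DA9
clock 4: out=1, reg = 0x91ED4
clock 5: out=0, reg = 0x48F6A
clock 6: out=0, reg = 0xA47B5
clock 7: out=1, reg = 0xD23DA
clock 8: out=0, reg = 0x691ED
clock 9: out=1, reg = 0x348F6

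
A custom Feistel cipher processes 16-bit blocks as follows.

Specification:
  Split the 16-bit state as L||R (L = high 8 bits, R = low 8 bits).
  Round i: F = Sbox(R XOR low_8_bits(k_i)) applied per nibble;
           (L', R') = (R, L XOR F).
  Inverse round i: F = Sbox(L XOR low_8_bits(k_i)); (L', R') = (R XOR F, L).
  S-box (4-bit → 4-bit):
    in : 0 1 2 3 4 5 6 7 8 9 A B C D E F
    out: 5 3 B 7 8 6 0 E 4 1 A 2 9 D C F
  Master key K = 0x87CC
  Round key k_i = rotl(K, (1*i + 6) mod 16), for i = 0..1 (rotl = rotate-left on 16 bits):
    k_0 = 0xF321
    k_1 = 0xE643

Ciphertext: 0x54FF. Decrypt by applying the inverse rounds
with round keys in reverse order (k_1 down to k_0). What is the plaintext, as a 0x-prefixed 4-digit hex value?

s_0 = ciphertext = 0x54FF
s_1 = InvRound(s_0, k_1) = 0xC154
s_2 = InvRound(s_1, k_0) = 0x91C1

0x91C1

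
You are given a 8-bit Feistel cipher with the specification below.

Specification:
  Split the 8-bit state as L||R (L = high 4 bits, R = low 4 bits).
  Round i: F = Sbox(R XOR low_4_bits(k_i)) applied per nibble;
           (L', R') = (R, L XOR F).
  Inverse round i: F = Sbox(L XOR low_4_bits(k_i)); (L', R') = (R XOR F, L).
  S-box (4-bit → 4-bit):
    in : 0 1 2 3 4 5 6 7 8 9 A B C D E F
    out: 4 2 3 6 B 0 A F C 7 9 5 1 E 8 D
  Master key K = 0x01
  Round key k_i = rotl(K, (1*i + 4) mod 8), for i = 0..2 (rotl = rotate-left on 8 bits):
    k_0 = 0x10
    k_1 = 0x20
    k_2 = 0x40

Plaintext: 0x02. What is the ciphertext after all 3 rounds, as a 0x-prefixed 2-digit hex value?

0x48

s_0 = plaintext = 0x02
s_1 = Round(s_0, k_0) = 0x23
s_2 = Round(s_1, k_1) = 0x34
s_3 = Round(s_2, k_2) = 0x48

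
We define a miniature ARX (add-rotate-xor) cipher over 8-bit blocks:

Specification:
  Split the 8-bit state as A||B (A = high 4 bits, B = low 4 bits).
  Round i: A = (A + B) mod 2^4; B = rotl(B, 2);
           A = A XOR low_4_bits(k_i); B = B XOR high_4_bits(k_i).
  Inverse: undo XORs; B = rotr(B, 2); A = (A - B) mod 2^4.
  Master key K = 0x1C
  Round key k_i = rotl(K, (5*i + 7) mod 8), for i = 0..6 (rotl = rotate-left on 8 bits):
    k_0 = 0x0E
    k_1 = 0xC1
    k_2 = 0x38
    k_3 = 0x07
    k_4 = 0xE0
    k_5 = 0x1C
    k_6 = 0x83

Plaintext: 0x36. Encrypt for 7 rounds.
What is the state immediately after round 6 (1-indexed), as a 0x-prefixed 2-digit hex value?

0x4C

s_0 = plaintext = 0x36
s_1 = Round(s_0, k_0) = 0x79
s_2 = Round(s_1, k_1) = 0x1A
s_3 = Round(s_2, k_2) = 0x39
s_4 = Round(s_3, k_3) = 0xB6
s_5 = Round(s_4, k_4) = 0x17
s_6 = Round(s_5, k_5) = 0x4C
s_7 = Round(s_6, k_6) = 0x3B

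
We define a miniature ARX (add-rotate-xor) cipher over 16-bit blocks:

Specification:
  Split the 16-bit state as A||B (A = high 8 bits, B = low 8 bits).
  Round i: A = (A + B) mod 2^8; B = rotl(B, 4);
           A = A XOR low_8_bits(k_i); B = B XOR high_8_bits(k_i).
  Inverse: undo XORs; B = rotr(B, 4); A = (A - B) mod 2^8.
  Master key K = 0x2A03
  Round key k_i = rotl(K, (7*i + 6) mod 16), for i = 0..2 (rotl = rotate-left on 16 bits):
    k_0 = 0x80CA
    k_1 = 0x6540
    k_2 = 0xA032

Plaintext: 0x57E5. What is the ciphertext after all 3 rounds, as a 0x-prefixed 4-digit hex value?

0x2E28

s_0 = plaintext = 0x57E5
s_1 = Round(s_0, k_0) = 0xF6DE
s_2 = Round(s_1, k_1) = 0x9488
s_3 = Round(s_2, k_2) = 0x2E28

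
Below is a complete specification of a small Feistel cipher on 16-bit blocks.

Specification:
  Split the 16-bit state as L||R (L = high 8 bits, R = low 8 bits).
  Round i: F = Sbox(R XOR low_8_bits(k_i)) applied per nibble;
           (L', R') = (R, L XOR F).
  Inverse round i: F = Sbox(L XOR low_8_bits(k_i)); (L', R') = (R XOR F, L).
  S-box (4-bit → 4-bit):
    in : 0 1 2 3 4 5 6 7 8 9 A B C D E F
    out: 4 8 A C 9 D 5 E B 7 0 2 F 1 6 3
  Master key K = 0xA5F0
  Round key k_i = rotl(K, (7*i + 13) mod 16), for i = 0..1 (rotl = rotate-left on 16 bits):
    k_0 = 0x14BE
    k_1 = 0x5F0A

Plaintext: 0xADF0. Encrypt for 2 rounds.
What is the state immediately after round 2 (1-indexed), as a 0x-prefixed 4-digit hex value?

s_0 = plaintext = 0xADF0
s_1 = Round(s_0, k_0) = 0xF03B
s_2 = Round(s_1, k_1) = 0x3B38

0x3B38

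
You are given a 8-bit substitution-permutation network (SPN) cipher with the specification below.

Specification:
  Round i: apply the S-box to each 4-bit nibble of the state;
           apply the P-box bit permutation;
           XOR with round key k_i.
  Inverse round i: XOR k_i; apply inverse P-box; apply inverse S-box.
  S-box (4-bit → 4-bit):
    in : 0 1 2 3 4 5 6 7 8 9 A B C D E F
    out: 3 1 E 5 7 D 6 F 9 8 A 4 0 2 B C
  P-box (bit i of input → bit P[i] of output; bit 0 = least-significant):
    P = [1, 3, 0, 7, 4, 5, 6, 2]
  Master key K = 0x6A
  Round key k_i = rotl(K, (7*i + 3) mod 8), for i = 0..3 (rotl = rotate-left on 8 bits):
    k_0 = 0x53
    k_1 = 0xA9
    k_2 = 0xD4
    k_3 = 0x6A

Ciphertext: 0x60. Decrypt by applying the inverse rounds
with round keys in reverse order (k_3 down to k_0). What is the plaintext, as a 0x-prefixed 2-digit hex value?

s_0 = ciphertext = 0x60
s_1 = InvRound(s_0, k_3) = 0xC0
s_2 = InvRound(s_1, k_2) = 0x8C
s_3 = InvRound(s_2, k_1) = 0xAB
s_4 = InvRound(s_3, k_0) = 0x4A

0x4A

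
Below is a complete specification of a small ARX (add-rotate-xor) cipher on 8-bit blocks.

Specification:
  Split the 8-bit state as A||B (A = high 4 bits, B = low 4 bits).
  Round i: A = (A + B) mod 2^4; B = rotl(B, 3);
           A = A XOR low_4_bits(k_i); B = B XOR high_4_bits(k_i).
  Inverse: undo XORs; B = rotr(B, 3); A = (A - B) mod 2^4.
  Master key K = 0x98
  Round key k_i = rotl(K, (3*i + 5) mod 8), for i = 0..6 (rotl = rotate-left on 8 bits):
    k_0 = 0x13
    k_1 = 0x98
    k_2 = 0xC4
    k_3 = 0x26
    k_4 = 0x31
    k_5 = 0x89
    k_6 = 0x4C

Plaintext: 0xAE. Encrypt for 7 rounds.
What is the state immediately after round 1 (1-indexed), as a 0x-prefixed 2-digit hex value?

0xB6

s_0 = plaintext = 0xAE
s_1 = Round(s_0, k_0) = 0xB6
s_2 = Round(s_1, k_1) = 0x9A
s_3 = Round(s_2, k_2) = 0x79
s_4 = Round(s_3, k_3) = 0x6E
s_5 = Round(s_4, k_4) = 0x54
s_6 = Round(s_5, k_5) = 0x0A
s_7 = Round(s_6, k_6) = 0x61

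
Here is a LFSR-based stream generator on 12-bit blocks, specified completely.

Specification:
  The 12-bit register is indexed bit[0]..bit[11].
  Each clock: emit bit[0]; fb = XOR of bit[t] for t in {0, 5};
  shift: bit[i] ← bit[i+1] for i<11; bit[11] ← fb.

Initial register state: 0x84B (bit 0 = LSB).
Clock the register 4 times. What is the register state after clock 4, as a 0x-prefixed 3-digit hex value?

reg_0 = 0x84B
clock 1: out=1, reg = 0xC25
clock 2: out=1, reg = 0x612
clock 3: out=0, reg = 0x309
clock 4: out=1, reg = 0x984

0x984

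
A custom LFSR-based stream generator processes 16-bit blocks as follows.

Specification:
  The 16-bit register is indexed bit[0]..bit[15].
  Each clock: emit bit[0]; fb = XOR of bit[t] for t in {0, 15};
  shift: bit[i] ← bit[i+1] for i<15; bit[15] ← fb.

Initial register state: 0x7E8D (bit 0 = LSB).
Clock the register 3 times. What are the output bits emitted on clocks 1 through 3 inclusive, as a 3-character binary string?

reg_0 = 0x7E8D
clock 1: out=1, reg = 0xBF46
clock 2: out=0, reg = 0xDFA3
clock 3: out=1, reg = 0x6FD1

101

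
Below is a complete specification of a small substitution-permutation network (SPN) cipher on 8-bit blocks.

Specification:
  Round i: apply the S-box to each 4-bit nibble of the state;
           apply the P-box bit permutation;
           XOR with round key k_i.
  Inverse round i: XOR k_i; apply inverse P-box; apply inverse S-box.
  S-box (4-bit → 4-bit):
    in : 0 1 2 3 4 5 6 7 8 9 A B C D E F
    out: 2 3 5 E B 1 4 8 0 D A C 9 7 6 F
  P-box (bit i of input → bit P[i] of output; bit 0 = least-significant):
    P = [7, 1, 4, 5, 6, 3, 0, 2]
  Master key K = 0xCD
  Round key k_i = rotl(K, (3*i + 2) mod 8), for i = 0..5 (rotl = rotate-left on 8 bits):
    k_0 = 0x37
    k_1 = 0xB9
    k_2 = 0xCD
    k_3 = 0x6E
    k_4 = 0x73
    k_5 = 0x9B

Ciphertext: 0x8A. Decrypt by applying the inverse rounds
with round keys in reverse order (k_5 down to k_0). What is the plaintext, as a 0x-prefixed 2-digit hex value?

s_0 = ciphertext = 0x8A
s_1 = InvRound(s_0, k_5) = 0x66
s_2 = InvRound(s_1, k_4) = 0xB6
s_3 = InvRound(s_2, k_3) = 0x12
s_4 = InvRound(s_3, k_2) = 0xFD
s_5 = InvRound(s_4, k_1) = 0xC8
s_6 = InvRound(s_5, k_0) = 0xFF

0xFF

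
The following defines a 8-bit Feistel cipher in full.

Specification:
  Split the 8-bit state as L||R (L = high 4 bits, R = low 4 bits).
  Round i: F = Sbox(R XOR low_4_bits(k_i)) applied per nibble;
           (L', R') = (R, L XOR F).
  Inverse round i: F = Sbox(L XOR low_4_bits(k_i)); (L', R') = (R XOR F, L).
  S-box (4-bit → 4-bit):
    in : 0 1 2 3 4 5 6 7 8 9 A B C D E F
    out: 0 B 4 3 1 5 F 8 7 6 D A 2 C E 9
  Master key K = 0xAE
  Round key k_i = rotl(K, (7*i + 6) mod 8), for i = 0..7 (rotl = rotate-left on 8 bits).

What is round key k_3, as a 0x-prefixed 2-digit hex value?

K = 0xAE
k_0 = rotl(K, (7*0+6) mod 8) = rotl(K, 6) = 0xAB
k_1 = rotl(K, (7*1+6) mod 8) = rotl(K, 5) = 0xD5
k_2 = rotl(K, (7*2+6) mod 8) = rotl(K, 4) = 0xEA
k_3 = rotl(K, (7*3+6) mod 8) = rotl(K, 3) = 0x75

0x75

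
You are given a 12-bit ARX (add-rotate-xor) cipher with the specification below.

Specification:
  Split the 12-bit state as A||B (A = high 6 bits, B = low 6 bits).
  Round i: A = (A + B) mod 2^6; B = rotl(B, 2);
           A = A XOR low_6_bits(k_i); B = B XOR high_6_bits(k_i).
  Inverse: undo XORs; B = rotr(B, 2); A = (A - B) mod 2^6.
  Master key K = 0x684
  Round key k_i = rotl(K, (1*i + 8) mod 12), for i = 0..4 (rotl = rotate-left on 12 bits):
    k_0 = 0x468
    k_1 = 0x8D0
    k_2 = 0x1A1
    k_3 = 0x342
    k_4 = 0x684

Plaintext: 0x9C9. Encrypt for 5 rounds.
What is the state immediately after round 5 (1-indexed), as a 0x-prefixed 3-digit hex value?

s_0 = plaintext = 0x9C9
s_1 = Round(s_0, k_0) = 0x635
s_2 = Round(s_1, k_1) = 0x774
s_3 = Round(s_2, k_2) = 0xC15
s_4 = Round(s_3, k_3) = 0x1D8
s_5 = Round(s_4, k_4) = 0x6FB

0x6FB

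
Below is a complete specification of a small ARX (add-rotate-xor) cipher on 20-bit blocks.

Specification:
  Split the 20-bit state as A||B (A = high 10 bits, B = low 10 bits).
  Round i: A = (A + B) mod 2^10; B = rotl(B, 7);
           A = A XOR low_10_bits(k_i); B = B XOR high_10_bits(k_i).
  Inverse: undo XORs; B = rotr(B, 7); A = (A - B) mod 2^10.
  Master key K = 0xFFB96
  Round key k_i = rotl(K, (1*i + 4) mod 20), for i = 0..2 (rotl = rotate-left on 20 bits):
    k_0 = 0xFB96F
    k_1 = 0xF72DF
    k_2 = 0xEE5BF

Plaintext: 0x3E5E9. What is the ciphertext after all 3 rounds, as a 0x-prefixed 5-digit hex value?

s_0 = plaintext = 0x3E5E9
s_1 = Round(s_0, k_0) = 0xE3753
s_2 = Round(s_1, k_1) = 0x0FE36
s_3 = Round(s_2, k_2) = 0xF28FF

0xF28FF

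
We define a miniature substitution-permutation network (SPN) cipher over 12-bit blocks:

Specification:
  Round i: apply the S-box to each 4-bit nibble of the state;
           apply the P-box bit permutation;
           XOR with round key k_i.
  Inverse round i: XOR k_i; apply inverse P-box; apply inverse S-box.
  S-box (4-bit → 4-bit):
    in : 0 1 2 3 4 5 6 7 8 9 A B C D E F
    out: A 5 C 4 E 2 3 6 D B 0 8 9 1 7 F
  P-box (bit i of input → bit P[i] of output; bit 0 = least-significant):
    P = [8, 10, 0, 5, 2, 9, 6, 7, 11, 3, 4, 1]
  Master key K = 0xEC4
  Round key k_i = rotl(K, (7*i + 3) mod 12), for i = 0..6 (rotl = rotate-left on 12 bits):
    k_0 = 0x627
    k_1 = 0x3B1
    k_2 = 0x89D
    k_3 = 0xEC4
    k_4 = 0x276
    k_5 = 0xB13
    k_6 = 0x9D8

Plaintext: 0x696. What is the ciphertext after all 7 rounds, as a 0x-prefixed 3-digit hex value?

s_0 = plaintext = 0x696
s_1 = Round(s_0, k_0) = 0x9AB
s_2 = Round(s_1, k_1) = 0xB9B
s_3 = Round(s_2, k_2) = 0xA3B
s_4 = Round(s_3, k_3) = 0xEA4
s_5 = Round(s_4, k_4) = 0xE4F
s_6 = Round(s_5, k_5) = 0x4EA
s_7 = Round(s_6, k_6) = 0xB86

0xB86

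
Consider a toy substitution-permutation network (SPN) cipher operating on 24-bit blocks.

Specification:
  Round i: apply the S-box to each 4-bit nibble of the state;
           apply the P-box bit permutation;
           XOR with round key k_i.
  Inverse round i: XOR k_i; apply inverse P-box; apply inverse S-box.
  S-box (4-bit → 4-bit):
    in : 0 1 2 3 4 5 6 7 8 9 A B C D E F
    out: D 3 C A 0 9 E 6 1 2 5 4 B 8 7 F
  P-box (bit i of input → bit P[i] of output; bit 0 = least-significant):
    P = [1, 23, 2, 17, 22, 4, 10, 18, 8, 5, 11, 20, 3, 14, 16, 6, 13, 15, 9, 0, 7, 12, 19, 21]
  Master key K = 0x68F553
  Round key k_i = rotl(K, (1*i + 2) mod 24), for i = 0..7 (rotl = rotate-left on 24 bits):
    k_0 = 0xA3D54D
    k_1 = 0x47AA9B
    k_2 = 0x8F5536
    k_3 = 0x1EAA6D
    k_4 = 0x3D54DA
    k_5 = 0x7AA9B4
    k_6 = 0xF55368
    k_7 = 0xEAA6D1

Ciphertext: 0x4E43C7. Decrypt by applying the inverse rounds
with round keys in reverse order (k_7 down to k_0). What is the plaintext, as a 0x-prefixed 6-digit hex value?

s_0 = ciphertext = 0x4E43C7
s_1 = InvRound(s_0, k_7) = 0xD1986E
s_2 = InvRound(s_1, k_6) = 0xD79ADA
s_3 = InvRound(s_2, k_5) = 0x6A01DE
s_4 = InvRound(s_3, k_4) = 0x947502
s_5 = InvRound(s_4, k_3) = 0x76CEBF
s_6 = InvRound(s_5, k_2) = 0xF6A089
s_7 = InvRound(s_6, k_1) = 0xDBB291
s_8 = InvRound(s_7, k_0) = 0x0AC5EB

0x0AC5EB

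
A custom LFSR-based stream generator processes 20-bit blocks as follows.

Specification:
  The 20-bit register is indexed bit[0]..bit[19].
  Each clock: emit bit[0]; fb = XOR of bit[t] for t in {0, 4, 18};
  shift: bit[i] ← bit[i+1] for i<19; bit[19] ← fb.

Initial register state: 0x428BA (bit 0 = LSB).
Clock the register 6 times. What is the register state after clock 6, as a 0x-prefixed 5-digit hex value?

reg_0 = 0x428BA
clock 1: out=0, reg = 0x2145D
clock 2: out=1, reg = 0x10A2E
clock 3: out=0, reg = 0x08517
clock 4: out=1, reg = 0x0428B
clock 5: out=1, reg = 0x82145
clock 6: out=1, reg = 0xC10A2

0xC10A2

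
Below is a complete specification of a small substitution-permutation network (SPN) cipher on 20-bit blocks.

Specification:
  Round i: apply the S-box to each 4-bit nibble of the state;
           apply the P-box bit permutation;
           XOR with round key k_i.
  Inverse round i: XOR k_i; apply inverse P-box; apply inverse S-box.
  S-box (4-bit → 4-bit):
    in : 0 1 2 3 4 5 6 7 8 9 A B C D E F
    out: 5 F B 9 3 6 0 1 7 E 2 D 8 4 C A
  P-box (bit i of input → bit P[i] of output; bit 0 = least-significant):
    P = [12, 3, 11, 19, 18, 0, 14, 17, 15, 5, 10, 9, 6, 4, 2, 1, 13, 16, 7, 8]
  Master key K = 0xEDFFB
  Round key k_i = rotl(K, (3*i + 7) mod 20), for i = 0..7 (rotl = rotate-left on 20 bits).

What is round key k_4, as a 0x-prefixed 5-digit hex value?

0xF6FFD

K = 0xEDFFB
k_0 = rotl(K, (3*0+7) mod 20) = rotl(K, 7) = 0xFFDF6
k_1 = rotl(K, (3*1+7) mod 20) = rotl(K, 10) = 0xFEFB7
k_2 = rotl(K, (3*2+7) mod 20) = rotl(K, 13) = 0xF7DBF
k_3 = rotl(K, (3*3+7) mod 20) = rotl(K, 16) = 0xBEDFF
k_4 = rotl(K, (3*4+7) mod 20) = rotl(K, 19) = 0xF6FFD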